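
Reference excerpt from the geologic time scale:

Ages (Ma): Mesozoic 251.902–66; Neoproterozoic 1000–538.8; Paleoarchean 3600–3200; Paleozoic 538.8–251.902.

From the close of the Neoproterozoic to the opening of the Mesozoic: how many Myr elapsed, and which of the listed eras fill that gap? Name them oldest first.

End of Neoproterozoic = 538.8 Ma; start of Mesozoic = 251.902 Ma.
Gap = 538.8 − 251.902 = 286.898 Myr.
Eras wholly inside 538.8–251.902 Ma: Paleozoic (538.8–251.902).

286.898 million years; Paleozoic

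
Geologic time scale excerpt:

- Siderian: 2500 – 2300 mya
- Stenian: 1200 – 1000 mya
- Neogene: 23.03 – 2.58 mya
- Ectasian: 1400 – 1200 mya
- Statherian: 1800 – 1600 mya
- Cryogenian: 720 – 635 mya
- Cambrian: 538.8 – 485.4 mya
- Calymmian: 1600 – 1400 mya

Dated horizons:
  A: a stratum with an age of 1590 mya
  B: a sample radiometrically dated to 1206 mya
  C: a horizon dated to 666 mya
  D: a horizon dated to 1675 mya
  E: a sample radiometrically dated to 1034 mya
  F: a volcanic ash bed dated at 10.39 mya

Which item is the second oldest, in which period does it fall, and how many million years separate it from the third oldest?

A, in the Calymmian; 384 million years to B

Sorted oldest-first by Ma: D (1675), A (1590), B (1206), E (1034), C (666), F (10.39).
The second oldest is A at 1590 Ma, which lies in 1600–1400 Ma: the Calymmian.
The third oldest is B at 1206 Ma; separation = |1590 − 1206| = 384 Myr.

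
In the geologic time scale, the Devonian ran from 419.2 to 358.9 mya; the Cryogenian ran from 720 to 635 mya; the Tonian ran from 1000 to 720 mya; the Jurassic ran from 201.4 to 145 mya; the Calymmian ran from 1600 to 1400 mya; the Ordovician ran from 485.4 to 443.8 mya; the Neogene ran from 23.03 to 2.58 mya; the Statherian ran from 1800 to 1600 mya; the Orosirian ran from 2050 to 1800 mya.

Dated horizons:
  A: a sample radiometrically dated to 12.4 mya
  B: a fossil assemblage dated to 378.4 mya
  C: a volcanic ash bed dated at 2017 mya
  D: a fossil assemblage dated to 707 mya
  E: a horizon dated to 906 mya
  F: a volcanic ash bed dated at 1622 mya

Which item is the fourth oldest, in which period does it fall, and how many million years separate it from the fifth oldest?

D, in the Cryogenian; 328.6 million years to B

Larger Ma means older, so oldest first: C 2017 > F 1622 > E 906 > D 707 > B 378.4 > A 12.4.
Counting 4 along gives D (707 Ma); the excerpt puts that inside the Cryogenian, 720–635 Ma.
Next in line is B (378.4 Ma), and 707 − 378.4 = 328.6 Myr.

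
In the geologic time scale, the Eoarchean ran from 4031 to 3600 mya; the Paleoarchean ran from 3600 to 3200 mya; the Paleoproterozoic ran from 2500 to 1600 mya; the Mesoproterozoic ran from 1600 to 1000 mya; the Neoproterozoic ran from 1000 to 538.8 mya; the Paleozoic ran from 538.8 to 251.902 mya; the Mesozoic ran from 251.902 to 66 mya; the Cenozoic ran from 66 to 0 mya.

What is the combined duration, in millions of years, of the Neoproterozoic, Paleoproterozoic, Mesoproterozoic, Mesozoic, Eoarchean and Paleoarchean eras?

2978.102 million years

Duration is start − end for each: (1000 − 538.8) + (2500 − 1600) + (1600 − 1000) + (251.902 − 66) + (4031 − 3600) + (3600 − 3200).
That is 461.2 + 900 + 600 + 185.902 + 431 + 400, which totals 2978.102 million years.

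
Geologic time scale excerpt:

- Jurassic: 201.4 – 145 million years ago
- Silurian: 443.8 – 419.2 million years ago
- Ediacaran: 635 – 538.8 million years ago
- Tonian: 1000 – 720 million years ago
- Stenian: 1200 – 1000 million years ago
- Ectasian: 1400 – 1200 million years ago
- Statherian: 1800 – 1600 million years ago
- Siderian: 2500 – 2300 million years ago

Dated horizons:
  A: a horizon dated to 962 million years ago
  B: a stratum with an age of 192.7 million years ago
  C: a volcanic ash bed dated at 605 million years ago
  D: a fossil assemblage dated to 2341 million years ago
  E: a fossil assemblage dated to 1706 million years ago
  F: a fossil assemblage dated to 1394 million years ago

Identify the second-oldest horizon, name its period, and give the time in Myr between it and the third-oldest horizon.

E, in the Statherian; 312 million years to F

Larger Ma means older, so oldest first: D 2341 > E 1706 > F 1394 > A 962 > C 605 > B 192.7.
Counting 2 along gives E (1706 Ma); the excerpt puts that inside the Statherian, 1800–1600 Ma.
Next in line is F (1394 Ma), and 1706 − 1394 = 312 Myr.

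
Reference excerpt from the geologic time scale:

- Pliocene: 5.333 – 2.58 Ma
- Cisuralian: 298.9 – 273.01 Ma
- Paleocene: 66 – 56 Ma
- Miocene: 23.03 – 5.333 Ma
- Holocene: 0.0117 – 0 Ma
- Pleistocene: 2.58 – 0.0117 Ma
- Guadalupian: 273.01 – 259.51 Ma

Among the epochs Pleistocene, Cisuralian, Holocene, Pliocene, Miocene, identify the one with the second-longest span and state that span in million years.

Miocene, 17.697 million years

Start − end for each: Pleistocene 2.58 − 0.0117 = 2.5683; Cisuralian 298.9 − 273.01 = 25.89; Holocene 0.0117 − 0 = 0.0117; Pliocene 5.333 − 2.58 = 2.753; Miocene 23.03 − 5.333 = 17.697.
Ranking these from longest: Cisuralian > Miocene > Pliocene > Pleistocene > Holocene.
Position 2 in that ranking is Miocene, which lasted 17.697 Myr.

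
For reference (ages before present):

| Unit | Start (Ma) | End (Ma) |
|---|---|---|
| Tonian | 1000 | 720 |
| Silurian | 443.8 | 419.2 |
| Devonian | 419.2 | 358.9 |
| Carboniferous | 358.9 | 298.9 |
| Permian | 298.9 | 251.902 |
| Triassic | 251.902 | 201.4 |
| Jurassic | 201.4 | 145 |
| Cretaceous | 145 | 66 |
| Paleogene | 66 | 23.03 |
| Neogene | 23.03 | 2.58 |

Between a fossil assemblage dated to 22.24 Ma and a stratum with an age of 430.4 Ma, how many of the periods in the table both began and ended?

7

430.4 Ma sits inside the Silurian (443.8–419.2) and 22.24 Ma inside the Neogene (23.03–2.58); neither of those is wholly between the two dates.
The listed periods lying completely between them are Devonian, Carboniferous, Permian, Triassic, Jurassic, Cretaceous, Paleogene — 7 in all.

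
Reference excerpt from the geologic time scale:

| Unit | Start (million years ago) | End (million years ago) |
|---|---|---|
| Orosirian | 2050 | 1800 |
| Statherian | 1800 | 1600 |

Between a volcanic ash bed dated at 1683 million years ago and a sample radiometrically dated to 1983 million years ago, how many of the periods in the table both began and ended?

The older date is 1983 Ma and the younger is 1683 Ma.
No period both begins after 1983 Ma and ends before 1683 Ma, so the count is 0.

0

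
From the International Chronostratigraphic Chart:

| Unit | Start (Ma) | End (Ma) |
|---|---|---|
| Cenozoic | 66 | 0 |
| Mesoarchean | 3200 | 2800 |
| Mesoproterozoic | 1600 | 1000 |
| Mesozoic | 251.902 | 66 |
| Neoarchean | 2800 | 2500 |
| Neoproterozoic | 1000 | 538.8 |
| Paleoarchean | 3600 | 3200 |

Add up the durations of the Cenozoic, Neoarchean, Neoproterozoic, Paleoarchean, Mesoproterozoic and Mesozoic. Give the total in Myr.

2013.102 million years

Duration is start − end for each: (66 − 0) + (2800 − 2500) + (1000 − 538.8) + (3600 − 3200) + (1600 − 1000) + (251.902 − 66).
That is 66 + 300 + 461.2 + 400 + 600 + 185.902, which totals 2013.102 million years.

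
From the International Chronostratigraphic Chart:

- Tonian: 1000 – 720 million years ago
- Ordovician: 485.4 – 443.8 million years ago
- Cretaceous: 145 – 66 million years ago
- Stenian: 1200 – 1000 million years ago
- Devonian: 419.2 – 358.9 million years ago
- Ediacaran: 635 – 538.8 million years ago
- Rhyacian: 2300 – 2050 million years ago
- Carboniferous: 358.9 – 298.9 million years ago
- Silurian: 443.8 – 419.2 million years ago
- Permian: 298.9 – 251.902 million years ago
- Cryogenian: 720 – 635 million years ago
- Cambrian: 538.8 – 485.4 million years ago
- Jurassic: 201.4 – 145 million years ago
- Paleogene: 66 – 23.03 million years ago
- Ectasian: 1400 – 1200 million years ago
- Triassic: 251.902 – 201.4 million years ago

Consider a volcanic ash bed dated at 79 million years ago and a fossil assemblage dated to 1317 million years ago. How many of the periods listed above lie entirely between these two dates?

1317 Ma sits inside the Ectasian (1400–1200) and 79 Ma inside the Cretaceous (145–66); neither of those is wholly between the two dates.
The listed periods lying completely between them are Stenian, Tonian, Cryogenian, Ediacaran, Cambrian, Ordovician, Silurian, Devonian, Carboniferous, Permian, Triassic, Jurassic — 12 in all.

12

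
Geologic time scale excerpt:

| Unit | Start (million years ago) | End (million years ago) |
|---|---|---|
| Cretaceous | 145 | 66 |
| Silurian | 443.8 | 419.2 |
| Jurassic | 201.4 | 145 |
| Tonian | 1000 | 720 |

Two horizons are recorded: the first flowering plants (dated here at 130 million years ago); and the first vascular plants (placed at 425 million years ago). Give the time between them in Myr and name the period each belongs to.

Elapsed time: 425 − 130 = 295 Myr.
130 Ma lies within 145–66 Ma: Cretaceous.
425 Ma lies within 443.8–419.2 Ma: Silurian.

295 million years apart; the first in the Cretaceous, the second in the Silurian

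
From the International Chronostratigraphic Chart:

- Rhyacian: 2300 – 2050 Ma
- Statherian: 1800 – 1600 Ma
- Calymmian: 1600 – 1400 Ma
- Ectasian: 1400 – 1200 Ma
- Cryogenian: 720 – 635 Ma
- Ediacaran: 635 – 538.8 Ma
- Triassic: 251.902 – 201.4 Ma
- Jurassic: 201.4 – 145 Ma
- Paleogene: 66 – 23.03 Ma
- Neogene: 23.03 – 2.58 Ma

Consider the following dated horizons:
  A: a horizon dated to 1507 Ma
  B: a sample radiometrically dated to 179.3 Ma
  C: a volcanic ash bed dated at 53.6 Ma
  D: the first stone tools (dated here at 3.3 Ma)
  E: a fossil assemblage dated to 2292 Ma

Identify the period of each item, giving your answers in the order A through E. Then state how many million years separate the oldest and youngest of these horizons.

A — Calymmian; B — Jurassic; C — Paleogene; D — Neogene; E — Rhyacian; span 2288.7 million years

Match each age against the start–end ranges in the excerpt: A = 1507 Ma → Calymmian (1600–1400); B = 179.3 Ma → Jurassic (201.4–145); C = 53.6 Ma → Paleogene (66–23.03); D = 3.3 Ma → Neogene (23.03–2.58); E = 2292 Ma → Rhyacian (2300–2050).
The largest age is 2292 Ma and the smallest is 3.3 Ma; their difference is 2288.7 Myr.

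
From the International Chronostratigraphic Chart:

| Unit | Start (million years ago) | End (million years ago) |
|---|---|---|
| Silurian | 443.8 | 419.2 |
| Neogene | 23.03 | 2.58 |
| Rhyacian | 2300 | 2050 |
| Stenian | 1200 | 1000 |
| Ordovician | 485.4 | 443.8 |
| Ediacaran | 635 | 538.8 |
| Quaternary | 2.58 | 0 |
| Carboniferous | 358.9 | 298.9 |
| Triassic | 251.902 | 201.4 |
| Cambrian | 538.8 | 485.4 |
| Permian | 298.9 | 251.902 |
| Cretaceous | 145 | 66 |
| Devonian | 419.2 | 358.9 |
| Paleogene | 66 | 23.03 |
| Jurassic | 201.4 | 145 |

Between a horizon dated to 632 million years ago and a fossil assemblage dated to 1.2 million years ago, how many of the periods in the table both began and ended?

The older date is 632 Ma and the younger is 1.2 Ma.
Periods with start < 632 and end > 1.2 Ma: Cambrian (538.8–485.4), Ordovician (485.4–443.8), Silurian (443.8–419.2), Devonian (419.2–358.9), Carboniferous (358.9–298.9), Permian (298.9–251.902), Triassic (251.902–201.4), Jurassic (201.4–145), Cretaceous (145–66), Paleogene (66–23.03), Neogene (23.03–2.58).
That is 11 complete periods.

11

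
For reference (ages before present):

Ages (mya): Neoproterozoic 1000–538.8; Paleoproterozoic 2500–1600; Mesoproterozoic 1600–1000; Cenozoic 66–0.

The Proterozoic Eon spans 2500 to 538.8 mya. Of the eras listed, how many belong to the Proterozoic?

3

Eras inside 2500–538.8 Ma: Paleoproterozoic, Mesoproterozoic, Neoproterozoic — 3 in total.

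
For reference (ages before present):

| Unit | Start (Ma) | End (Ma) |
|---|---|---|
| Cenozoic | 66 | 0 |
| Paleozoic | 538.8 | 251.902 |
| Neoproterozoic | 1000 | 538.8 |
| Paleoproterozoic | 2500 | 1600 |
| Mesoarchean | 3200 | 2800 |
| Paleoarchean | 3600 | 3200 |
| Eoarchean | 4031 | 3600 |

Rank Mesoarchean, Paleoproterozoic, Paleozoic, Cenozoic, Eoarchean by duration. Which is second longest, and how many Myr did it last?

Start − end for each: Mesoarchean 3200 − 2800 = 400; Paleoproterozoic 2500 − 1600 = 900; Paleozoic 538.8 − 251.902 = 286.898; Cenozoic 66 − 0 = 66; Eoarchean 4031 − 3600 = 431.
Ranking these from longest: Paleoproterozoic > Eoarchean > Mesoarchean > Paleozoic > Cenozoic.
Position 2 in that ranking is Eoarchean, which lasted 431 Myr.

Eoarchean, 431 million years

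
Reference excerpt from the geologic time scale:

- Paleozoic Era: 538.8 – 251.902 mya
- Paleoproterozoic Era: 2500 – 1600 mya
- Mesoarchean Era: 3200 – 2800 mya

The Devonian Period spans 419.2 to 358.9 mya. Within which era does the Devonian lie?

Paleozoic

The Devonian (419.2–358.9 Ma) lies entirely within 538.8–251.902 Ma, the Paleozoic Era.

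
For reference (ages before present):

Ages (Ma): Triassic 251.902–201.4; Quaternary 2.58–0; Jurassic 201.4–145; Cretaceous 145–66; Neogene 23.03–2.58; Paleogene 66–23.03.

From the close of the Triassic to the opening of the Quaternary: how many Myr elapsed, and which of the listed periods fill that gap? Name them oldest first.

End of Triassic = 201.4 Ma; start of Quaternary = 2.58 Ma.
Gap = 201.4 − 2.58 = 198.82 Myr.
Periods wholly inside 201.4–2.58 Ma: Jurassic (201.4–145), Cretaceous (145–66), Paleogene (66–23.03), Neogene (23.03–2.58).

198.82 million years; Jurassic, Cretaceous, Paleogene, Neogene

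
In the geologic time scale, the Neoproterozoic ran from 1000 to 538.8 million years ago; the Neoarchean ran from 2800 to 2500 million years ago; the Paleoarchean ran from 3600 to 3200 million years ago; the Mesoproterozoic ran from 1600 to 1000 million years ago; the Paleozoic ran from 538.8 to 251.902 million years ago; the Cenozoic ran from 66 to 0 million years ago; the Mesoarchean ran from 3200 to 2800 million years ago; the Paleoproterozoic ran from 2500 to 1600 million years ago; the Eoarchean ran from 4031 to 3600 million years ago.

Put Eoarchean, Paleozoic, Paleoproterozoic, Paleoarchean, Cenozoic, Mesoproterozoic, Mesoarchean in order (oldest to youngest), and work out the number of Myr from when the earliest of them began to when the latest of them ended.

From the excerpt: Eoarchean 4031–3600; Paleozoic 538.8–251.902; Paleoproterozoic 2500–1600; Paleoarchean 3600–3200; Cenozoic 66–0; Mesoproterozoic 1600–1000; Mesoarchean 3200–2800 (Ma).
Larger Ma is earlier, so the oldest is Eoarchean and the youngest is Cenozoic; oldest to youngest: Eoarchean, Paleoarchean, Mesoarchean, Paleoproterozoic, Mesoproterozoic, Paleozoic, Cenozoic.
Oldest start 4031 minus youngest end 0 gives 4031 Myr overall.

Eoarchean, Paleoarchean, Mesoarchean, Paleoproterozoic, Mesoproterozoic, Paleozoic, Cenozoic; total span 4031 Myr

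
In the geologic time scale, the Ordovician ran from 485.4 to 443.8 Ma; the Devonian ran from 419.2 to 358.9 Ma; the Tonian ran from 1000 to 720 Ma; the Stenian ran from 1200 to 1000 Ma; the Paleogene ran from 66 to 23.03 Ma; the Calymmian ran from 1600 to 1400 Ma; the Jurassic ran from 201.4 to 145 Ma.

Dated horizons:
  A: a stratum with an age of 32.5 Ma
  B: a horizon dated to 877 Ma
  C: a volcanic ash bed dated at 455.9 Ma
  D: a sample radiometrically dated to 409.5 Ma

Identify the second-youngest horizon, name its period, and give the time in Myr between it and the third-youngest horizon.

Sorted youngest-first by Ma: A (32.5), D (409.5), C (455.9), B (877).
The second youngest is D at 409.5 Ma, which lies in 419.2–358.9 Ma: the Devonian.
The third youngest is C at 455.9 Ma; separation = |409.5 − 455.9| = 46.4 Myr.

D, in the Devonian; 46.4 million years to C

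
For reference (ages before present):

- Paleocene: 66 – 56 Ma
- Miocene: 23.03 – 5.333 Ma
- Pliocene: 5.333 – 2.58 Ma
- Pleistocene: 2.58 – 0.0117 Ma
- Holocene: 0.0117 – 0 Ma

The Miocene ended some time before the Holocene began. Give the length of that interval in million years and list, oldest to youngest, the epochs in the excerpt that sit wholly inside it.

End of Miocene = 5.333 Ma; start of Holocene = 0.0117 Ma.
Gap = 5.333 − 0.0117 = 5.3213 Myr.
Epochs wholly inside 5.333–0.0117 Ma: Pliocene (5.333–2.58), Pleistocene (2.58–0.0117).

5.3213 million years; Pliocene, Pleistocene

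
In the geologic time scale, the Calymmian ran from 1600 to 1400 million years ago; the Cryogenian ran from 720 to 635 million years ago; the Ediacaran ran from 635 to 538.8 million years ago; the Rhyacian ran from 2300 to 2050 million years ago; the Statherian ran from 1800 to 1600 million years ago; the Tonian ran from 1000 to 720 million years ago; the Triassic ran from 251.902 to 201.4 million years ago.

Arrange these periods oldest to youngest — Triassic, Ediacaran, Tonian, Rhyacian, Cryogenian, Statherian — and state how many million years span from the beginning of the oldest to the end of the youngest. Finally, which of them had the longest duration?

From the excerpt: Triassic 251.902–201.4; Ediacaran 635–538.8; Tonian 1000–720; Rhyacian 2300–2050; Cryogenian 720–635; Statherian 1800–1600 (Ma).
Larger Ma is earlier, so the oldest is Rhyacian and the youngest is Triassic; oldest to youngest: Rhyacian, Statherian, Tonian, Cryogenian, Ediacaran, Triassic.
Oldest start 2300 minus youngest end 201.4 gives 2098.6 Myr overall.
Individual lengths (start − end): Tonian 280; Ediacaran 96.2; Cryogenian 85; Triassic 50.502; Rhyacian 250; Statherian 200. The largest is Tonian at 280 Myr.

Rhyacian, Statherian, Tonian, Cryogenian, Ediacaran, Triassic; total span 2098.6 Myr; longest is Tonian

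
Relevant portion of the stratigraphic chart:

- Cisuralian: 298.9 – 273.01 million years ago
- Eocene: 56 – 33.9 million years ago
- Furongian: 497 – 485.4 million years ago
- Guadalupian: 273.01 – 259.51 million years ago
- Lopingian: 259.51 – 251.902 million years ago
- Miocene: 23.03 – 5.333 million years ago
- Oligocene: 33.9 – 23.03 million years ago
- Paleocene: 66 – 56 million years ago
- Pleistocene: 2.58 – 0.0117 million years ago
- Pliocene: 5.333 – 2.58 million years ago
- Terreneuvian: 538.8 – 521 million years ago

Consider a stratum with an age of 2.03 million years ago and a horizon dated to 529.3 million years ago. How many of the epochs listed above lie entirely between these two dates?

9

The older date is 529.3 Ma and the younger is 2.03 Ma.
Epochs with start < 529.3 and end > 2.03 Ma: Furongian (497–485.4), Cisuralian (298.9–273.01), Guadalupian (273.01–259.51), Lopingian (259.51–251.902), Paleocene (66–56), Eocene (56–33.9), Oligocene (33.9–23.03), Miocene (23.03–5.333), Pliocene (5.333–2.58).
That is 9 complete epochs.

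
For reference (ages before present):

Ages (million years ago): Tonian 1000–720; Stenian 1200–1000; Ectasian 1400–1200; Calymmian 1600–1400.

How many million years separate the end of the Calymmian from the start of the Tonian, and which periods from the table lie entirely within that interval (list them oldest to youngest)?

400 million years; Ectasian, Stenian

End of Calymmian = 1400 Ma; start of Tonian = 1000 Ma.
Gap = 1400 − 1000 = 400 Myr.
Periods wholly inside 1400–1000 Ma: Ectasian (1400–1200), Stenian (1200–1000).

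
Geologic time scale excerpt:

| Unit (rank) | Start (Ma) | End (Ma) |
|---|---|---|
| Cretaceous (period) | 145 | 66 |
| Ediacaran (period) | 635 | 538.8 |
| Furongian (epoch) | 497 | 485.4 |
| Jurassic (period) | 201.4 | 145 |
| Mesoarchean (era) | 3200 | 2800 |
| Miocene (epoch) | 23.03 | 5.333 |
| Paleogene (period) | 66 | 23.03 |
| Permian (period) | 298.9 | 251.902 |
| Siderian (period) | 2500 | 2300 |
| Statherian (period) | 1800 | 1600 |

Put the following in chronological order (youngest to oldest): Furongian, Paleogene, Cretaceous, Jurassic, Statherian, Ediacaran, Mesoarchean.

Paleogene, then Cretaceous, then Jurassic, then Furongian, then Ediacaran, then Statherian, then Mesoarchean

The oldest of these is Mesoarchean (starts 3200 Ma) and the youngest is Paleogene (ends 23.03 Ma).
In between, by decreasing start age: Statherian (1800), Ediacaran (635), Furongian (497), Jurassic (201.4), Cretaceous (145).
Listing youngest first means reversing that sequence.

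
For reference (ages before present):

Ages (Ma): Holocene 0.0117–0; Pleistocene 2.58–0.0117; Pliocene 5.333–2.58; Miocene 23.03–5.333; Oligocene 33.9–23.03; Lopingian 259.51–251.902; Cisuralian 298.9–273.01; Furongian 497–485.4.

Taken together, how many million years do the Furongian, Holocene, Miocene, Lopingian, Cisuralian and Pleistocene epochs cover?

Duration is start − end for each: (497 − 485.4) + (0.0117 − 0) + (23.03 − 5.333) + (259.51 − 251.902) + (298.9 − 273.01) + (2.58 − 0.0117).
That is 11.6 + 0.0117 + 17.697 + 7.608 + 25.89 + 2.5683, which totals 65.375 million years.

65.375 million years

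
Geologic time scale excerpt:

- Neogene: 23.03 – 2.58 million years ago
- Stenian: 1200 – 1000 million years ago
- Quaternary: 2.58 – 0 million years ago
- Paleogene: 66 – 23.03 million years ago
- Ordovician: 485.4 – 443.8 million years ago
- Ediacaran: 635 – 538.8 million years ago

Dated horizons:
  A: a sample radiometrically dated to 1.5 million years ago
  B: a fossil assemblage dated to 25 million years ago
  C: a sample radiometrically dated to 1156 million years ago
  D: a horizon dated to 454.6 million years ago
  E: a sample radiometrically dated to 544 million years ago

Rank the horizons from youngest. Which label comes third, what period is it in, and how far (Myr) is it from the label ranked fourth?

D, in the Ordovician; 89.4 million years to E

Smaller Ma means younger, so youngest first: A 1.5 < B 25 < D 454.6 < E 544 < C 1156.
Counting 3 along gives D (454.6 Ma); the excerpt puts that inside the Ordovician, 485.4–443.8 Ma.
Next in line is E (544 Ma), and 544 − 454.6 = 89.4 Myr.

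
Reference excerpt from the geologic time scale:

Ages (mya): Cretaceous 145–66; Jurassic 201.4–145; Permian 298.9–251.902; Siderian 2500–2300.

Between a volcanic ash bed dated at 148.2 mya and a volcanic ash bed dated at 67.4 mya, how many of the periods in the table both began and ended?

The older date is 148.2 Ma and the younger is 67.4 Ma.
No period both begins after 148.2 Ma and ends before 67.4 Ma, so the count is 0.

0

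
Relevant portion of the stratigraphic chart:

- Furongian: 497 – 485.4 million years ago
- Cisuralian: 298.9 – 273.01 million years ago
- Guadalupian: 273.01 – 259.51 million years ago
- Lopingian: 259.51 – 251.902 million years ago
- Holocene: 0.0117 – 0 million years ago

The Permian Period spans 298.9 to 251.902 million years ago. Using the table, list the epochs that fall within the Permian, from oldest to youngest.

Cisuralian, Guadalupian, Lopingian

Epochs with both bounds inside 298.9–251.902 Ma: Cisuralian (298.9–273.01), Guadalupian (273.01–259.51), Lopingian (259.51–251.902).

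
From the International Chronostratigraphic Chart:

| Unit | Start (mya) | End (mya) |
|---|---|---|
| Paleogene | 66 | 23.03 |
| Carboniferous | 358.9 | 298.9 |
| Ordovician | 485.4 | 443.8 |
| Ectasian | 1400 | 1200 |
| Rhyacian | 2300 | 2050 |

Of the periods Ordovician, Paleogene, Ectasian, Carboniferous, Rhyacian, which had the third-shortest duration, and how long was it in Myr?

Durations: Ordovician 41.6; Paleogene 42.97; Ectasian 200; Carboniferous 60; Rhyacian 250 Myr.
Sorted shortest-first: Ordovician (41.6), Paleogene (42.97), Carboniferous (60), Ectasian (200), Rhyacian (250).
The third shortest is Carboniferous at 60 Myr.

Carboniferous, 60 million years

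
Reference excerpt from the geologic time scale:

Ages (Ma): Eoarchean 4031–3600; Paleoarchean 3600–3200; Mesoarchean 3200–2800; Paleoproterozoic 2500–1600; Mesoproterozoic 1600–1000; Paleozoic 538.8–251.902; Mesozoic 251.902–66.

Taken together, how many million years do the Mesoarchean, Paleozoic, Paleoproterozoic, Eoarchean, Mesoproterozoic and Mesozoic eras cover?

2803.8 million years

Duration is start − end for each: (3200 − 2800) + (538.8 − 251.902) + (2500 − 1600) + (4031 − 3600) + (1600 − 1000) + (251.902 − 66).
That is 400 + 286.898 + 900 + 431 + 600 + 185.902, which totals 2803.8 million years.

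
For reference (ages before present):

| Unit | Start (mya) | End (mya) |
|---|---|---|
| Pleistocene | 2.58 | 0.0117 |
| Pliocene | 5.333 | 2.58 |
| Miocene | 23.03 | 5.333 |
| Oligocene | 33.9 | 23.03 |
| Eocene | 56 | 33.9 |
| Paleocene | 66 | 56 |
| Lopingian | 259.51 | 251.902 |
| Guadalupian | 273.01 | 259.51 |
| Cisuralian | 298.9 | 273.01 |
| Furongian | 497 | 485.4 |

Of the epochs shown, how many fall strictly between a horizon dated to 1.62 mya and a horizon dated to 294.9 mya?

7

294.9 Ma sits inside the Cisuralian (298.9–273.01) and 1.62 Ma inside the Pleistocene (2.58–0.0117); neither of those is wholly between the two dates.
The listed epochs lying completely between them are Guadalupian, Lopingian, Paleocene, Eocene, Oligocene, Miocene, Pliocene — 7 in all.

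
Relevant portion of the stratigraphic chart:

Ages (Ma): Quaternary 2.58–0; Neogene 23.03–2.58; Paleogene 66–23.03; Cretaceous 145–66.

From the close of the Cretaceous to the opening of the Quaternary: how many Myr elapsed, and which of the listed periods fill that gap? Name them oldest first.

63.42 million years; Paleogene, Neogene

End of Cretaceous = 66 Ma; start of Quaternary = 2.58 Ma.
Gap = 66 − 2.58 = 63.42 Myr.
Periods wholly inside 66–2.58 Ma: Paleogene (66–23.03), Neogene (23.03–2.58).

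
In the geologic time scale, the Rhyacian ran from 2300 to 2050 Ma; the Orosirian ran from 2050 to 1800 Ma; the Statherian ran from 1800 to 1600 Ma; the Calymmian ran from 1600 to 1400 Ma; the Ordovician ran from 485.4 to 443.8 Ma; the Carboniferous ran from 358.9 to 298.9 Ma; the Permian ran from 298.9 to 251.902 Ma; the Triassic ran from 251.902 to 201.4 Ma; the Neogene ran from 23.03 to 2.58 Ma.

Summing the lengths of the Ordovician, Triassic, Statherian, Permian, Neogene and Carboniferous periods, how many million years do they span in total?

Each duration: Ordovician = 41.6; Triassic = 50.502; Statherian = 200; Permian = 46.998; Neogene = 20.45; Carboniferous = 60.
Sum: 41.6 + 50.502 + 200 + 46.998 + 20.45 + 60 = 419.55 Myr.

419.55 million years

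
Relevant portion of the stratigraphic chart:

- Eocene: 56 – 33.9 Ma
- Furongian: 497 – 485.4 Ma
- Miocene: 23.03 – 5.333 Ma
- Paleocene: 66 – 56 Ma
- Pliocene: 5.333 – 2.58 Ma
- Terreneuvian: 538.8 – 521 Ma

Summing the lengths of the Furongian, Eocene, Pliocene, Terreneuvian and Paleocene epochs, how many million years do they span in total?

Duration is start − end for each: (497 − 485.4) + (56 − 33.9) + (5.333 − 2.58) + (538.8 − 521) + (66 − 56).
That is 11.6 + 22.1 + 2.753 + 17.8 + 10, which totals 64.253 million years.

64.253 million years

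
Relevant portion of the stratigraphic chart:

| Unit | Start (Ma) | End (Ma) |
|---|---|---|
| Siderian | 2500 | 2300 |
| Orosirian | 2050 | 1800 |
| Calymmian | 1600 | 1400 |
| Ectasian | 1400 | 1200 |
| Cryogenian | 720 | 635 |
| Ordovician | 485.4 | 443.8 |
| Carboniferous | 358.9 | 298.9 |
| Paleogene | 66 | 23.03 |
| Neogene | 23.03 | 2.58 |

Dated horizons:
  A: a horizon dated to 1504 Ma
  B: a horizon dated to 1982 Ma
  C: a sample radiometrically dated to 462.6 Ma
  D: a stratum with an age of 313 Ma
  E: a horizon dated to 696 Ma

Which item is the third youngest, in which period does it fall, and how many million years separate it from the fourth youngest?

Sorted youngest-first by Ma: D (313), C (462.6), E (696), A (1504), B (1982).
The third youngest is E at 696 Ma, which lies in 720–635 Ma: the Cryogenian.
The fourth youngest is A at 1504 Ma; separation = |696 − 1504| = 808 Myr.

E, in the Cryogenian; 808 million years to A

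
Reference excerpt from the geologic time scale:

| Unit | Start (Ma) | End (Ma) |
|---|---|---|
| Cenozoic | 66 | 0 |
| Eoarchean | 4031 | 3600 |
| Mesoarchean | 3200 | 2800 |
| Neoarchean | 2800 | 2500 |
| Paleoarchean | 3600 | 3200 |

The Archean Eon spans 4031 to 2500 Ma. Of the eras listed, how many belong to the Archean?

Eras inside 4031–2500 Ma: Eoarchean, Paleoarchean, Mesoarchean, Neoarchean — 4 in total.

4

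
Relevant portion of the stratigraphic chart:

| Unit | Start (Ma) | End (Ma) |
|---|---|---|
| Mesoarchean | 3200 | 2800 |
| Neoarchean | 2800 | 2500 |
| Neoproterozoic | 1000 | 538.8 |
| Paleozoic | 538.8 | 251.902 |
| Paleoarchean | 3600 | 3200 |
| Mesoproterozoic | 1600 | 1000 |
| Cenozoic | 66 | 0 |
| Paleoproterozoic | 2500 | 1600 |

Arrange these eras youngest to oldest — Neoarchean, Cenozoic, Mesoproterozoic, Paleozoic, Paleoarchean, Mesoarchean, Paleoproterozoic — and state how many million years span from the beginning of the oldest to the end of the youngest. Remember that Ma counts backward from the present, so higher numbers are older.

From the excerpt: Neoarchean 2800–2500; Cenozoic 66–0; Mesoproterozoic 1600–1000; Paleozoic 538.8–251.902; Paleoarchean 3600–3200; Mesoarchean 3200–2800; Paleoproterozoic 2500–1600 (Ma).
Larger Ma is earlier, so the oldest is Paleoarchean and the youngest is Cenozoic; youngest to oldest: Cenozoic, Paleozoic, Mesoproterozoic, Paleoproterozoic, Neoarchean, Mesoarchean, Paleoarchean.
Oldest start 3600 minus youngest end 0 gives 3600 Myr overall.

Cenozoic → Paleozoic → Mesoproterozoic → Paleoproterozoic → Neoarchean → Mesoarchean → Paleoarchean; total span 3600 Myr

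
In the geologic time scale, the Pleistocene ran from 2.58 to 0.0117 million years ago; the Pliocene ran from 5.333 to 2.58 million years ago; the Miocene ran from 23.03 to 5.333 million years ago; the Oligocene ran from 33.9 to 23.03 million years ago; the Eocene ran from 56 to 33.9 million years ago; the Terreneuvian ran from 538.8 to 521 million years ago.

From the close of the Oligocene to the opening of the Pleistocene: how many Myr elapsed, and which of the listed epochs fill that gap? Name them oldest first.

The Oligocene closes at 23.03 Ma and the Pleistocene opens at 2.58 Ma, so the interval is 23.03 − 2.58 = 20.45 Myr.
An epoch fits inside if it starts at or after 23.03 Ma and ends at or before 2.58 Ma; oldest first that gives Miocene, Pliocene.

20.45 million years; Miocene, Pliocene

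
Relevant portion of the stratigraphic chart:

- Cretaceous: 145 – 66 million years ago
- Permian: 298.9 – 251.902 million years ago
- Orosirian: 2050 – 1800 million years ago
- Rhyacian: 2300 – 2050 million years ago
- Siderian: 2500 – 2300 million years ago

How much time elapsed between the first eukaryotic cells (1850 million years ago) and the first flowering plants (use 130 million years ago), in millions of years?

1720 million years

1850 − 130 = 1720 million years.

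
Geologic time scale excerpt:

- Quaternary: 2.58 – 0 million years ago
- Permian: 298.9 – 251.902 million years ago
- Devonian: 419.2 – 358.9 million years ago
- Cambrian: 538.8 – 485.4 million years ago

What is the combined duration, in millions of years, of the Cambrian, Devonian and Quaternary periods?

116.28 million years

Duration is start − end for each: (538.8 − 485.4) + (419.2 − 358.9) + (2.58 − 0).
That is 53.4 + 60.3 + 2.58, which totals 116.28 million years.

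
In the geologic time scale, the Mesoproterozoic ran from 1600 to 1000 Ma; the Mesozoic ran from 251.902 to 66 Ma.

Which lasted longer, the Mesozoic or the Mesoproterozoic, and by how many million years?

Mesozoic: 251.902 − 66 = 185.902 Myr.
Mesoproterozoic: 1600 − 1000 = 600 Myr.
Difference: 600 − 185.902 = 414.098 Myr, so the Mesoproterozoic was longer.

Mesoproterozoic, by 414.098 million years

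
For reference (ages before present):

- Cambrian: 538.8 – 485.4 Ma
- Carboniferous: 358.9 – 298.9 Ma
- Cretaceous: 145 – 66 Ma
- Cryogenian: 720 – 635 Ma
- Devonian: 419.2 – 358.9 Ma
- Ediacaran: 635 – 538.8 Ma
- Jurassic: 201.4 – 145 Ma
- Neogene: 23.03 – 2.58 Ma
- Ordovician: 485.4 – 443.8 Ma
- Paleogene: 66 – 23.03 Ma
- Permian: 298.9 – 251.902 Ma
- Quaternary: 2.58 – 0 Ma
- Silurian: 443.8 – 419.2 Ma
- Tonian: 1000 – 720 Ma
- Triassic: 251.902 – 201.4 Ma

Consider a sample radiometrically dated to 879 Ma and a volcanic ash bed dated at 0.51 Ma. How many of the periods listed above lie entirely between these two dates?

13

879 Ma sits inside the Tonian (1000–720) and 0.51 Ma inside the Quaternary (2.58–0); neither of those is wholly between the two dates.
The listed periods lying completely between them are Cryogenian, Ediacaran, Cambrian, Ordovician, Silurian, Devonian, Carboniferous, Permian, Triassic, Jurassic, Cretaceous, Paleogene, Neogene — 13 in all.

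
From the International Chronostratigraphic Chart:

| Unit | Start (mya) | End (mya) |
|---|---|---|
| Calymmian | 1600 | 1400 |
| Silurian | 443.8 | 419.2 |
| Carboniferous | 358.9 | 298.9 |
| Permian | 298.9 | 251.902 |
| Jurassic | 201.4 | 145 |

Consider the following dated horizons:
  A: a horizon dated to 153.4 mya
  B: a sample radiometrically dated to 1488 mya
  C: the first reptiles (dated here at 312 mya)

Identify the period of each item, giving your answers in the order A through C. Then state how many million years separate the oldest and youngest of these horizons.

A: 153.4 Ma lies in 201.4–145 Ma, so Jurassic.
B: 1488 Ma lies in 1600–1400 Ma, so Calymmian.
C: 312 Ma lies in 358.9–298.9 Ma, so Carboniferous.
Oldest = 1488 Ma, youngest = 153.4 Ma → span 1334.6 Myr.

A — Jurassic; B — Calymmian; C — Carboniferous; span 1334.6 million years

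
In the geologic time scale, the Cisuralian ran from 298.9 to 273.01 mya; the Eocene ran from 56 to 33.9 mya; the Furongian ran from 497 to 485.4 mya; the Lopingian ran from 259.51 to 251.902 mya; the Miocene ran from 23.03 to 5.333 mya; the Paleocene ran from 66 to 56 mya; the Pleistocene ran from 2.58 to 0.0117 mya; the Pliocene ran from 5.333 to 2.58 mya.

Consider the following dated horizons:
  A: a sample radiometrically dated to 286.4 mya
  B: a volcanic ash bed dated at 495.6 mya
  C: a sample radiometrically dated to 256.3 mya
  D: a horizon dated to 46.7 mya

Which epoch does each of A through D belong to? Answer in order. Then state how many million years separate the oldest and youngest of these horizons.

A — Cisuralian; B — Furongian; C — Lopingian; D — Eocene; span 448.9 million years

Match each age against the start–end ranges in the excerpt: A = 286.4 Ma → Cisuralian (298.9–273.01); B = 495.6 Ma → Furongian (497–485.4); C = 256.3 Ma → Lopingian (259.51–251.902); D = 46.7 Ma → Eocene (56–33.9).
The largest age is 495.6 Ma and the smallest is 46.7 Ma; their difference is 448.9 Myr.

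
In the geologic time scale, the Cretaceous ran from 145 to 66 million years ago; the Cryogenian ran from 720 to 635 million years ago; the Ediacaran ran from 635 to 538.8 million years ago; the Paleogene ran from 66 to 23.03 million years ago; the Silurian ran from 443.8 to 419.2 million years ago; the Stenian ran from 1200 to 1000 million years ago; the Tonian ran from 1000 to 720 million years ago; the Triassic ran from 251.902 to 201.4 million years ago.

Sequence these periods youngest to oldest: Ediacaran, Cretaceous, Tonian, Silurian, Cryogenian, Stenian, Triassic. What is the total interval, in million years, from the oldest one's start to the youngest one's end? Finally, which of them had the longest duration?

Cretaceous → Triassic → Silurian → Ediacaran → Cryogenian → Tonian → Stenian; total span 1134 Myr; longest is Tonian

Start ages (Ma): Stenian 1200, Tonian 1000, Cryogenian 720, Ediacaran 635, Silurian 443.8, Triassic 251.902, Cretaceous 145.
Ordered youngest to oldest: Cretaceous, Triassic, Silurian, Ediacaran, Cryogenian, Tonian, Stenian.
Span = 1200 − 66 = 1134 Myr.
Durations: Ediacaran 96.2, Triassic 50.502, Silurian 24.6, Cryogenian 85, Tonian 280, Cretaceous 79, Stenian 200 → longest is Tonian (280 Myr).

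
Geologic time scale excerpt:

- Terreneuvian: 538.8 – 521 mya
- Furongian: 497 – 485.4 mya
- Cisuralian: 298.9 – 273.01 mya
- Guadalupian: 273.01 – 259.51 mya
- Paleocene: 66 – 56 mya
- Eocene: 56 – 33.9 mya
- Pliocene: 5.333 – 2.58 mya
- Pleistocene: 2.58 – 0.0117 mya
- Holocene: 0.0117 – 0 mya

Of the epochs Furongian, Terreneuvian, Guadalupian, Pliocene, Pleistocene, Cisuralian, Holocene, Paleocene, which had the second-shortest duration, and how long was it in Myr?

Pleistocene, 2.5683 million years

Durations: Furongian 11.6; Terreneuvian 17.8; Guadalupian 13.5; Pliocene 2.753; Pleistocene 2.5683; Cisuralian 25.89; Holocene 0.0117; Paleocene 10 Myr.
Sorted shortest-first: Holocene (0.0117), Pleistocene (2.5683), Pliocene (2.753), Paleocene (10), Furongian (11.6), Guadalupian (13.5), Terreneuvian (17.8), Cisuralian (25.89).
The second shortest is Pleistocene at 2.5683 Myr.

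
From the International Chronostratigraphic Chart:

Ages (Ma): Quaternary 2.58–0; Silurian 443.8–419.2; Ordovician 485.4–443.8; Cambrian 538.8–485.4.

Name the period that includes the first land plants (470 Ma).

470 Ma lies between 485.4 and 443.8 Ma, so it falls in the Ordovician.

Ordovician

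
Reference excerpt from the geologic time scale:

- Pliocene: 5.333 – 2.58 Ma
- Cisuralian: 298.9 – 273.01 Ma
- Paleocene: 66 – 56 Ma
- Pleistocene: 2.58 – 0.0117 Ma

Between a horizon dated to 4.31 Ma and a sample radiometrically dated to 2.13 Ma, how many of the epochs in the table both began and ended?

Checking each listed span, none has both start < 4.31 Ma and end > 2.13 Ma — every epoch straddles one of the two dates or lies outside them — so the count is 0.

0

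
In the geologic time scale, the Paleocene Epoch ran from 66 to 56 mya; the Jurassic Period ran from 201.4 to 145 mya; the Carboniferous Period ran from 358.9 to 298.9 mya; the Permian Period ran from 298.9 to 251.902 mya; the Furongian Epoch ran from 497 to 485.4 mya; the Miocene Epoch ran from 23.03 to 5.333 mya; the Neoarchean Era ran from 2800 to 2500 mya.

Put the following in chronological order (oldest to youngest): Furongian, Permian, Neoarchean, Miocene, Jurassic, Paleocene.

The oldest of these is Neoarchean (starts 2800 Ma) and the youngest is Miocene (ends 5.333 Ma).
In between, by decreasing start age: Furongian (497), Permian (298.9), Jurassic (201.4), Paleocene (66).

Neoarchean, Furongian, Permian, Jurassic, Paleocene, Miocene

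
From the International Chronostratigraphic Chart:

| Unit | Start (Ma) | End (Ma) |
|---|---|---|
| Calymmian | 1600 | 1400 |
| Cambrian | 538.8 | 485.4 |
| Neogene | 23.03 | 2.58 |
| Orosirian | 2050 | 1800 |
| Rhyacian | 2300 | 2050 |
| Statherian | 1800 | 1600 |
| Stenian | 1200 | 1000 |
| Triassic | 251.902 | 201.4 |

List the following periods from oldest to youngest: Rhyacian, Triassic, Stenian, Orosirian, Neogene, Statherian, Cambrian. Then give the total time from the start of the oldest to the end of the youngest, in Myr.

Rhyacian, Orosirian, Statherian, Stenian, Cambrian, Triassic, Neogene; total span 2297.42 Myr

Start ages (Ma): Rhyacian 2300, Orosirian 2050, Statherian 1800, Stenian 1200, Cambrian 538.8, Triassic 251.902, Neogene 23.03.
Ordered oldest to youngest: Rhyacian, Orosirian, Statherian, Stenian, Cambrian, Triassic, Neogene.
Span = 2300 − 2.58 = 2297.42 Myr.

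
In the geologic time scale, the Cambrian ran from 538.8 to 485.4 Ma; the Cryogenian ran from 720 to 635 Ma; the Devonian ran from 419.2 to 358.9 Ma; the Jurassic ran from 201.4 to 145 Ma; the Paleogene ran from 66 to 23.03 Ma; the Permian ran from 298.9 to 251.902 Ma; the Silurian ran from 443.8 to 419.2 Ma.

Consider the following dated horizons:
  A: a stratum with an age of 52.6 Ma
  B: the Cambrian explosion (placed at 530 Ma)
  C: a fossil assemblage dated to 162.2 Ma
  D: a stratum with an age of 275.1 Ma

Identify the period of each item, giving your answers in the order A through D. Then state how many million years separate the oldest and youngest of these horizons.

A — Paleogene; B — Cambrian; C — Jurassic; D — Permian; span 477.4 million years

Match each age against the start–end ranges in the excerpt: A = 52.6 Ma → Paleogene (66–23.03); B = 530 Ma → Cambrian (538.8–485.4); C = 162.2 Ma → Jurassic (201.4–145); D = 275.1 Ma → Permian (298.9–251.902).
The largest age is 530 Ma and the smallest is 52.6 Ma; their difference is 477.4 Myr.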